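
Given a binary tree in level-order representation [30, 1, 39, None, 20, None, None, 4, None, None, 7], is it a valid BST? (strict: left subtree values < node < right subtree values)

Level-order array: [30, 1, 39, None, 20, None, None, 4, None, None, 7]
Validate using subtree bounds (lo, hi): at each node, require lo < value < hi,
then recurse left with hi=value and right with lo=value.
Preorder trace (stopping at first violation):
  at node 30 with bounds (-inf, +inf): OK
  at node 1 with bounds (-inf, 30): OK
  at node 20 with bounds (1, 30): OK
  at node 4 with bounds (1, 20): OK
  at node 7 with bounds (4, 20): OK
  at node 39 with bounds (30, +inf): OK
No violation found at any node.
Result: Valid BST


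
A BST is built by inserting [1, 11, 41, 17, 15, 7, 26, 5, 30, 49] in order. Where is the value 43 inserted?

Starting tree (level order): [1, None, 11, 7, 41, 5, None, 17, 49, None, None, 15, 26, None, None, None, None, None, 30]
Insertion path: 1 -> 11 -> 41 -> 49
Result: insert 43 as left child of 49
Final tree (level order): [1, None, 11, 7, 41, 5, None, 17, 49, None, None, 15, 26, 43, None, None, None, None, 30]


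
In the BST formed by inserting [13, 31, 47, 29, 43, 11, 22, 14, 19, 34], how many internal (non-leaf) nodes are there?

Tree built from: [13, 31, 47, 29, 43, 11, 22, 14, 19, 34]
Tree (level-order array): [13, 11, 31, None, None, 29, 47, 22, None, 43, None, 14, None, 34, None, None, 19]
Rule: An internal node has at least one child.
Per-node child counts:
  node 13: 2 child(ren)
  node 11: 0 child(ren)
  node 31: 2 child(ren)
  node 29: 1 child(ren)
  node 22: 1 child(ren)
  node 14: 1 child(ren)
  node 19: 0 child(ren)
  node 47: 1 child(ren)
  node 43: 1 child(ren)
  node 34: 0 child(ren)
Matching nodes: [13, 31, 29, 22, 14, 47, 43]
Count of internal (non-leaf) nodes: 7


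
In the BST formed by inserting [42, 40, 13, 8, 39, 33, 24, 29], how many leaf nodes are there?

Tree built from: [42, 40, 13, 8, 39, 33, 24, 29]
Tree (level-order array): [42, 40, None, 13, None, 8, 39, None, None, 33, None, 24, None, None, 29]
Rule: A leaf has 0 children.
Per-node child counts:
  node 42: 1 child(ren)
  node 40: 1 child(ren)
  node 13: 2 child(ren)
  node 8: 0 child(ren)
  node 39: 1 child(ren)
  node 33: 1 child(ren)
  node 24: 1 child(ren)
  node 29: 0 child(ren)
Matching nodes: [8, 29]
Count of leaf nodes: 2


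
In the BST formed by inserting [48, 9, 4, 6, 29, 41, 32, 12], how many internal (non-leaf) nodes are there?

Tree built from: [48, 9, 4, 6, 29, 41, 32, 12]
Tree (level-order array): [48, 9, None, 4, 29, None, 6, 12, 41, None, None, None, None, 32]
Rule: An internal node has at least one child.
Per-node child counts:
  node 48: 1 child(ren)
  node 9: 2 child(ren)
  node 4: 1 child(ren)
  node 6: 0 child(ren)
  node 29: 2 child(ren)
  node 12: 0 child(ren)
  node 41: 1 child(ren)
  node 32: 0 child(ren)
Matching nodes: [48, 9, 4, 29, 41]
Count of internal (non-leaf) nodes: 5


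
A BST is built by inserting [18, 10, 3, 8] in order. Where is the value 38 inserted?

Starting tree (level order): [18, 10, None, 3, None, None, 8]
Insertion path: 18
Result: insert 38 as right child of 18
Final tree (level order): [18, 10, 38, 3, None, None, None, None, 8]


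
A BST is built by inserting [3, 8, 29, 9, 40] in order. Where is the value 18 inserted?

Starting tree (level order): [3, None, 8, None, 29, 9, 40]
Insertion path: 3 -> 8 -> 29 -> 9
Result: insert 18 as right child of 9
Final tree (level order): [3, None, 8, None, 29, 9, 40, None, 18]


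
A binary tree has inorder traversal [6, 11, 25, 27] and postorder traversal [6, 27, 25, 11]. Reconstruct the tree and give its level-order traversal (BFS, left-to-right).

Inorder:   [6, 11, 25, 27]
Postorder: [6, 27, 25, 11]
Algorithm: postorder visits root last, so walk postorder right-to-left;
each value is the root of the current inorder slice — split it at that
value, recurse on the right subtree first, then the left.
Recursive splits:
  root=11; inorder splits into left=[6], right=[25, 27]
  root=25; inorder splits into left=[], right=[27]
  root=27; inorder splits into left=[], right=[]
  root=6; inorder splits into left=[], right=[]
Reconstructed level-order: [11, 6, 25, 27]


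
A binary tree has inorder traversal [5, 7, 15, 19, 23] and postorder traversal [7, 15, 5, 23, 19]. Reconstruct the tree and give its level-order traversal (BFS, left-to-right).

Inorder:   [5, 7, 15, 19, 23]
Postorder: [7, 15, 5, 23, 19]
Algorithm: postorder visits root last, so walk postorder right-to-left;
each value is the root of the current inorder slice — split it at that
value, recurse on the right subtree first, then the left.
Recursive splits:
  root=19; inorder splits into left=[5, 7, 15], right=[23]
  root=23; inorder splits into left=[], right=[]
  root=5; inorder splits into left=[], right=[7, 15]
  root=15; inorder splits into left=[7], right=[]
  root=7; inorder splits into left=[], right=[]
Reconstructed level-order: [19, 5, 23, 15, 7]


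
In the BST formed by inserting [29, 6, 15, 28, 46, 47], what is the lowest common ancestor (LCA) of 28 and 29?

Tree insertion order: [29, 6, 15, 28, 46, 47]
Tree (level-order array): [29, 6, 46, None, 15, None, 47, None, 28]
In a BST, the LCA of p=28, q=29 is the first node v on the
root-to-leaf path with p <= v <= q (go left if both < v, right if both > v).
Walk from root:
  at 29: 28 <= 29 <= 29, this is the LCA
LCA = 29


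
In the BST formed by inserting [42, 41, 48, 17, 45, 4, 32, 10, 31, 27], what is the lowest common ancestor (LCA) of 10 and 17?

Tree insertion order: [42, 41, 48, 17, 45, 4, 32, 10, 31, 27]
Tree (level-order array): [42, 41, 48, 17, None, 45, None, 4, 32, None, None, None, 10, 31, None, None, None, 27]
In a BST, the LCA of p=10, q=17 is the first node v on the
root-to-leaf path with p <= v <= q (go left if both < v, right if both > v).
Walk from root:
  at 42: both 10 and 17 < 42, go left
  at 41: both 10 and 17 < 41, go left
  at 17: 10 <= 17 <= 17, this is the LCA
LCA = 17


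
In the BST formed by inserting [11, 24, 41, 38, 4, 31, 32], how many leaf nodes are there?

Tree built from: [11, 24, 41, 38, 4, 31, 32]
Tree (level-order array): [11, 4, 24, None, None, None, 41, 38, None, 31, None, None, 32]
Rule: A leaf has 0 children.
Per-node child counts:
  node 11: 2 child(ren)
  node 4: 0 child(ren)
  node 24: 1 child(ren)
  node 41: 1 child(ren)
  node 38: 1 child(ren)
  node 31: 1 child(ren)
  node 32: 0 child(ren)
Matching nodes: [4, 32]
Count of leaf nodes: 2


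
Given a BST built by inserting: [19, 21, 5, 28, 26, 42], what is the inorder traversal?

Tree insertion order: [19, 21, 5, 28, 26, 42]
Tree (level-order array): [19, 5, 21, None, None, None, 28, 26, 42]
Inorder traversal: [5, 19, 21, 26, 28, 42]


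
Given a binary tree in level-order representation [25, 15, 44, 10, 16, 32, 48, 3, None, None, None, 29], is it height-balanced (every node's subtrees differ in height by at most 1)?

Tree (level-order array): [25, 15, 44, 10, 16, 32, 48, 3, None, None, None, 29]
Definition: a tree is height-balanced if, at every node, |h(left) - h(right)| <= 1 (empty subtree has height -1).
Bottom-up per-node check:
  node 3: h_left=-1, h_right=-1, diff=0 [OK], height=0
  node 10: h_left=0, h_right=-1, diff=1 [OK], height=1
  node 16: h_left=-1, h_right=-1, diff=0 [OK], height=0
  node 15: h_left=1, h_right=0, diff=1 [OK], height=2
  node 29: h_left=-1, h_right=-1, diff=0 [OK], height=0
  node 32: h_left=0, h_right=-1, diff=1 [OK], height=1
  node 48: h_left=-1, h_right=-1, diff=0 [OK], height=0
  node 44: h_left=1, h_right=0, diff=1 [OK], height=2
  node 25: h_left=2, h_right=2, diff=0 [OK], height=3
All nodes satisfy the balance condition.
Result: Balanced


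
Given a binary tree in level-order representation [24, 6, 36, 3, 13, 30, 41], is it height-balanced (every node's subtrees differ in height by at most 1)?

Tree (level-order array): [24, 6, 36, 3, 13, 30, 41]
Definition: a tree is height-balanced if, at every node, |h(left) - h(right)| <= 1 (empty subtree has height -1).
Bottom-up per-node check:
  node 3: h_left=-1, h_right=-1, diff=0 [OK], height=0
  node 13: h_left=-1, h_right=-1, diff=0 [OK], height=0
  node 6: h_left=0, h_right=0, diff=0 [OK], height=1
  node 30: h_left=-1, h_right=-1, diff=0 [OK], height=0
  node 41: h_left=-1, h_right=-1, diff=0 [OK], height=0
  node 36: h_left=0, h_right=0, diff=0 [OK], height=1
  node 24: h_left=1, h_right=1, diff=0 [OK], height=2
All nodes satisfy the balance condition.
Result: Balanced


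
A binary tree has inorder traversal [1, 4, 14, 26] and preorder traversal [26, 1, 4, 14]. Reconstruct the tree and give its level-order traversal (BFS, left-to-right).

Inorder:  [1, 4, 14, 26]
Preorder: [26, 1, 4, 14]
Algorithm: preorder visits root first, so consume preorder in order;
for each root, split the current inorder slice at that value into
left-subtree inorder and right-subtree inorder, then recurse.
Recursive splits:
  root=26; inorder splits into left=[1, 4, 14], right=[]
  root=1; inorder splits into left=[], right=[4, 14]
  root=4; inorder splits into left=[], right=[14]
  root=14; inorder splits into left=[], right=[]
Reconstructed level-order: [26, 1, 4, 14]


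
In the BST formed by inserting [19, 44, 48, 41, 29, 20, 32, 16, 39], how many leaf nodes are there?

Tree built from: [19, 44, 48, 41, 29, 20, 32, 16, 39]
Tree (level-order array): [19, 16, 44, None, None, 41, 48, 29, None, None, None, 20, 32, None, None, None, 39]
Rule: A leaf has 0 children.
Per-node child counts:
  node 19: 2 child(ren)
  node 16: 0 child(ren)
  node 44: 2 child(ren)
  node 41: 1 child(ren)
  node 29: 2 child(ren)
  node 20: 0 child(ren)
  node 32: 1 child(ren)
  node 39: 0 child(ren)
  node 48: 0 child(ren)
Matching nodes: [16, 20, 39, 48]
Count of leaf nodes: 4


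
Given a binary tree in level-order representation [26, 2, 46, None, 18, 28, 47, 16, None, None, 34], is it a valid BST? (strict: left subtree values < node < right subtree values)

Level-order array: [26, 2, 46, None, 18, 28, 47, 16, None, None, 34]
Validate using subtree bounds (lo, hi): at each node, require lo < value < hi,
then recurse left with hi=value and right with lo=value.
Preorder trace (stopping at first violation):
  at node 26 with bounds (-inf, +inf): OK
  at node 2 with bounds (-inf, 26): OK
  at node 18 with bounds (2, 26): OK
  at node 16 with bounds (2, 18): OK
  at node 46 with bounds (26, +inf): OK
  at node 28 with bounds (26, 46): OK
  at node 34 with bounds (28, 46): OK
  at node 47 with bounds (46, +inf): OK
No violation found at any node.
Result: Valid BST


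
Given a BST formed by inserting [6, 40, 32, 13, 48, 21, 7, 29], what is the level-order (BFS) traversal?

Tree insertion order: [6, 40, 32, 13, 48, 21, 7, 29]
Tree (level-order array): [6, None, 40, 32, 48, 13, None, None, None, 7, 21, None, None, None, 29]
BFS from the root, enqueuing left then right child of each popped node:
  queue [6] -> pop 6, enqueue [40], visited so far: [6]
  queue [40] -> pop 40, enqueue [32, 48], visited so far: [6, 40]
  queue [32, 48] -> pop 32, enqueue [13], visited so far: [6, 40, 32]
  queue [48, 13] -> pop 48, enqueue [none], visited so far: [6, 40, 32, 48]
  queue [13] -> pop 13, enqueue [7, 21], visited so far: [6, 40, 32, 48, 13]
  queue [7, 21] -> pop 7, enqueue [none], visited so far: [6, 40, 32, 48, 13, 7]
  queue [21] -> pop 21, enqueue [29], visited so far: [6, 40, 32, 48, 13, 7, 21]
  queue [29] -> pop 29, enqueue [none], visited so far: [6, 40, 32, 48, 13, 7, 21, 29]
Result: [6, 40, 32, 48, 13, 7, 21, 29]


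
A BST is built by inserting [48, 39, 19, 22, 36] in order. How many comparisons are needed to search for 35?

Search path for 35: 48 -> 39 -> 19 -> 22 -> 36
Found: False
Comparisons: 5


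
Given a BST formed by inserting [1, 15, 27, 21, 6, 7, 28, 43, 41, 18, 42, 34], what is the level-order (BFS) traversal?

Tree insertion order: [1, 15, 27, 21, 6, 7, 28, 43, 41, 18, 42, 34]
Tree (level-order array): [1, None, 15, 6, 27, None, 7, 21, 28, None, None, 18, None, None, 43, None, None, 41, None, 34, 42]
BFS from the root, enqueuing left then right child of each popped node:
  queue [1] -> pop 1, enqueue [15], visited so far: [1]
  queue [15] -> pop 15, enqueue [6, 27], visited so far: [1, 15]
  queue [6, 27] -> pop 6, enqueue [7], visited so far: [1, 15, 6]
  queue [27, 7] -> pop 27, enqueue [21, 28], visited so far: [1, 15, 6, 27]
  queue [7, 21, 28] -> pop 7, enqueue [none], visited so far: [1, 15, 6, 27, 7]
  queue [21, 28] -> pop 21, enqueue [18], visited so far: [1, 15, 6, 27, 7, 21]
  queue [28, 18] -> pop 28, enqueue [43], visited so far: [1, 15, 6, 27, 7, 21, 28]
  queue [18, 43] -> pop 18, enqueue [none], visited so far: [1, 15, 6, 27, 7, 21, 28, 18]
  queue [43] -> pop 43, enqueue [41], visited so far: [1, 15, 6, 27, 7, 21, 28, 18, 43]
  queue [41] -> pop 41, enqueue [34, 42], visited so far: [1, 15, 6, 27, 7, 21, 28, 18, 43, 41]
  queue [34, 42] -> pop 34, enqueue [none], visited so far: [1, 15, 6, 27, 7, 21, 28, 18, 43, 41, 34]
  queue [42] -> pop 42, enqueue [none], visited so far: [1, 15, 6, 27, 7, 21, 28, 18, 43, 41, 34, 42]
Result: [1, 15, 6, 27, 7, 21, 28, 18, 43, 41, 34, 42]


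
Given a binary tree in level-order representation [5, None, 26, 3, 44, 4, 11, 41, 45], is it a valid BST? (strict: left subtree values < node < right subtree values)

Level-order array: [5, None, 26, 3, 44, 4, 11, 41, 45]
Validate using subtree bounds (lo, hi): at each node, require lo < value < hi,
then recurse left with hi=value and right with lo=value.
Preorder trace (stopping at first violation):
  at node 5 with bounds (-inf, +inf): OK
  at node 26 with bounds (5, +inf): OK
  at node 3 with bounds (5, 26): VIOLATION
Node 3 violates its bound: not (5 < 3 < 26).
Result: Not a valid BST


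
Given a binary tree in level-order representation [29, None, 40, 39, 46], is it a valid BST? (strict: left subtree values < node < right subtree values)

Level-order array: [29, None, 40, 39, 46]
Validate using subtree bounds (lo, hi): at each node, require lo < value < hi,
then recurse left with hi=value and right with lo=value.
Preorder trace (stopping at first violation):
  at node 29 with bounds (-inf, +inf): OK
  at node 40 with bounds (29, +inf): OK
  at node 39 with bounds (29, 40): OK
  at node 46 with bounds (40, +inf): OK
No violation found at any node.
Result: Valid BST


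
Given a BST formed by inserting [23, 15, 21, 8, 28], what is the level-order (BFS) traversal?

Tree insertion order: [23, 15, 21, 8, 28]
Tree (level-order array): [23, 15, 28, 8, 21]
BFS from the root, enqueuing left then right child of each popped node:
  queue [23] -> pop 23, enqueue [15, 28], visited so far: [23]
  queue [15, 28] -> pop 15, enqueue [8, 21], visited so far: [23, 15]
  queue [28, 8, 21] -> pop 28, enqueue [none], visited so far: [23, 15, 28]
  queue [8, 21] -> pop 8, enqueue [none], visited so far: [23, 15, 28, 8]
  queue [21] -> pop 21, enqueue [none], visited so far: [23, 15, 28, 8, 21]
Result: [23, 15, 28, 8, 21]


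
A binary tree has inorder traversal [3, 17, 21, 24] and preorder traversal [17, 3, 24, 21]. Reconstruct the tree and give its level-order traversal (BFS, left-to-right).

Inorder:  [3, 17, 21, 24]
Preorder: [17, 3, 24, 21]
Algorithm: preorder visits root first, so consume preorder in order;
for each root, split the current inorder slice at that value into
left-subtree inorder and right-subtree inorder, then recurse.
Recursive splits:
  root=17; inorder splits into left=[3], right=[21, 24]
  root=3; inorder splits into left=[], right=[]
  root=24; inorder splits into left=[21], right=[]
  root=21; inorder splits into left=[], right=[]
Reconstructed level-order: [17, 3, 24, 21]


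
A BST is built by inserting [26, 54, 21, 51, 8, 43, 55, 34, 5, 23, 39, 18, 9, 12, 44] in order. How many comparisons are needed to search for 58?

Search path for 58: 26 -> 54 -> 55
Found: False
Comparisons: 3


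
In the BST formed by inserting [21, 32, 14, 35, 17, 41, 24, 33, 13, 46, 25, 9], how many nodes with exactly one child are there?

Tree built from: [21, 32, 14, 35, 17, 41, 24, 33, 13, 46, 25, 9]
Tree (level-order array): [21, 14, 32, 13, 17, 24, 35, 9, None, None, None, None, 25, 33, 41, None, None, None, None, None, None, None, 46]
Rule: These are nodes with exactly 1 non-null child.
Per-node child counts:
  node 21: 2 child(ren)
  node 14: 2 child(ren)
  node 13: 1 child(ren)
  node 9: 0 child(ren)
  node 17: 0 child(ren)
  node 32: 2 child(ren)
  node 24: 1 child(ren)
  node 25: 0 child(ren)
  node 35: 2 child(ren)
  node 33: 0 child(ren)
  node 41: 1 child(ren)
  node 46: 0 child(ren)
Matching nodes: [13, 24, 41]
Count of nodes with exactly one child: 3


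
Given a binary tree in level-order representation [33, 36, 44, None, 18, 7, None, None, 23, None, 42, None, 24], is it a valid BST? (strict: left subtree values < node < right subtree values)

Level-order array: [33, 36, 44, None, 18, 7, None, None, 23, None, 42, None, 24]
Validate using subtree bounds (lo, hi): at each node, require lo < value < hi,
then recurse left with hi=value and right with lo=value.
Preorder trace (stopping at first violation):
  at node 33 with bounds (-inf, +inf): OK
  at node 36 with bounds (-inf, 33): VIOLATION
Node 36 violates its bound: not (-inf < 36 < 33).
Result: Not a valid BST


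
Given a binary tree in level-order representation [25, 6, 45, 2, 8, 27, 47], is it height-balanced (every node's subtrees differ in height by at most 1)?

Tree (level-order array): [25, 6, 45, 2, 8, 27, 47]
Definition: a tree is height-balanced if, at every node, |h(left) - h(right)| <= 1 (empty subtree has height -1).
Bottom-up per-node check:
  node 2: h_left=-1, h_right=-1, diff=0 [OK], height=0
  node 8: h_left=-1, h_right=-1, diff=0 [OK], height=0
  node 6: h_left=0, h_right=0, diff=0 [OK], height=1
  node 27: h_left=-1, h_right=-1, diff=0 [OK], height=0
  node 47: h_left=-1, h_right=-1, diff=0 [OK], height=0
  node 45: h_left=0, h_right=0, diff=0 [OK], height=1
  node 25: h_left=1, h_right=1, diff=0 [OK], height=2
All nodes satisfy the balance condition.
Result: Balanced


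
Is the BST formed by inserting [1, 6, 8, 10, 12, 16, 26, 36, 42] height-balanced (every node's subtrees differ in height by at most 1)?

Tree (level-order array): [1, None, 6, None, 8, None, 10, None, 12, None, 16, None, 26, None, 36, None, 42]
Definition: a tree is height-balanced if, at every node, |h(left) - h(right)| <= 1 (empty subtree has height -1).
Bottom-up per-node check:
  node 42: h_left=-1, h_right=-1, diff=0 [OK], height=0
  node 36: h_left=-1, h_right=0, diff=1 [OK], height=1
  node 26: h_left=-1, h_right=1, diff=2 [FAIL (|-1-1|=2 > 1)], height=2
  node 16: h_left=-1, h_right=2, diff=3 [FAIL (|-1-2|=3 > 1)], height=3
  node 12: h_left=-1, h_right=3, diff=4 [FAIL (|-1-3|=4 > 1)], height=4
  node 10: h_left=-1, h_right=4, diff=5 [FAIL (|-1-4|=5 > 1)], height=5
  node 8: h_left=-1, h_right=5, diff=6 [FAIL (|-1-5|=6 > 1)], height=6
  node 6: h_left=-1, h_right=6, diff=7 [FAIL (|-1-6|=7 > 1)], height=7
  node 1: h_left=-1, h_right=7, diff=8 [FAIL (|-1-7|=8 > 1)], height=8
Node 26 violates the condition: |-1 - 1| = 2 > 1.
Result: Not balanced


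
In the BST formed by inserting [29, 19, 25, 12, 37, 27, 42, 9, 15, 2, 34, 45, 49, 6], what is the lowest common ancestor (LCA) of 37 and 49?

Tree insertion order: [29, 19, 25, 12, 37, 27, 42, 9, 15, 2, 34, 45, 49, 6]
Tree (level-order array): [29, 19, 37, 12, 25, 34, 42, 9, 15, None, 27, None, None, None, 45, 2, None, None, None, None, None, None, 49, None, 6]
In a BST, the LCA of p=37, q=49 is the first node v on the
root-to-leaf path with p <= v <= q (go left if both < v, right if both > v).
Walk from root:
  at 29: both 37 and 49 > 29, go right
  at 37: 37 <= 37 <= 49, this is the LCA
LCA = 37


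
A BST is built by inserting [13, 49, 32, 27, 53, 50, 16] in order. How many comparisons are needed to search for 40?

Search path for 40: 13 -> 49 -> 32
Found: False
Comparisons: 3


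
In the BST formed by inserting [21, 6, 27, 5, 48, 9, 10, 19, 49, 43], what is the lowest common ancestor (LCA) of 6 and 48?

Tree insertion order: [21, 6, 27, 5, 48, 9, 10, 19, 49, 43]
Tree (level-order array): [21, 6, 27, 5, 9, None, 48, None, None, None, 10, 43, 49, None, 19]
In a BST, the LCA of p=6, q=48 is the first node v on the
root-to-leaf path with p <= v <= q (go left if both < v, right if both > v).
Walk from root:
  at 21: 6 <= 21 <= 48, this is the LCA
LCA = 21


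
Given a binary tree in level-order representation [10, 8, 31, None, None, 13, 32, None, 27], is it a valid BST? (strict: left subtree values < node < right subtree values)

Level-order array: [10, 8, 31, None, None, 13, 32, None, 27]
Validate using subtree bounds (lo, hi): at each node, require lo < value < hi,
then recurse left with hi=value and right with lo=value.
Preorder trace (stopping at first violation):
  at node 10 with bounds (-inf, +inf): OK
  at node 8 with bounds (-inf, 10): OK
  at node 31 with bounds (10, +inf): OK
  at node 13 with bounds (10, 31): OK
  at node 27 with bounds (13, 31): OK
  at node 32 with bounds (31, +inf): OK
No violation found at any node.
Result: Valid BST


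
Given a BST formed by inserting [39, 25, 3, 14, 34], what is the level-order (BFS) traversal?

Tree insertion order: [39, 25, 3, 14, 34]
Tree (level-order array): [39, 25, None, 3, 34, None, 14]
BFS from the root, enqueuing left then right child of each popped node:
  queue [39] -> pop 39, enqueue [25], visited so far: [39]
  queue [25] -> pop 25, enqueue [3, 34], visited so far: [39, 25]
  queue [3, 34] -> pop 3, enqueue [14], visited so far: [39, 25, 3]
  queue [34, 14] -> pop 34, enqueue [none], visited so far: [39, 25, 3, 34]
  queue [14] -> pop 14, enqueue [none], visited so far: [39, 25, 3, 34, 14]
Result: [39, 25, 3, 34, 14]


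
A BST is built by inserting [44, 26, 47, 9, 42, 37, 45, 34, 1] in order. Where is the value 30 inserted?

Starting tree (level order): [44, 26, 47, 9, 42, 45, None, 1, None, 37, None, None, None, None, None, 34]
Insertion path: 44 -> 26 -> 42 -> 37 -> 34
Result: insert 30 as left child of 34
Final tree (level order): [44, 26, 47, 9, 42, 45, None, 1, None, 37, None, None, None, None, None, 34, None, 30]


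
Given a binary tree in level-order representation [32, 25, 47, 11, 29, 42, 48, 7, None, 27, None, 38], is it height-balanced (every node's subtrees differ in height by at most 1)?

Tree (level-order array): [32, 25, 47, 11, 29, 42, 48, 7, None, 27, None, 38]
Definition: a tree is height-balanced if, at every node, |h(left) - h(right)| <= 1 (empty subtree has height -1).
Bottom-up per-node check:
  node 7: h_left=-1, h_right=-1, diff=0 [OK], height=0
  node 11: h_left=0, h_right=-1, diff=1 [OK], height=1
  node 27: h_left=-1, h_right=-1, diff=0 [OK], height=0
  node 29: h_left=0, h_right=-1, diff=1 [OK], height=1
  node 25: h_left=1, h_right=1, diff=0 [OK], height=2
  node 38: h_left=-1, h_right=-1, diff=0 [OK], height=0
  node 42: h_left=0, h_right=-1, diff=1 [OK], height=1
  node 48: h_left=-1, h_right=-1, diff=0 [OK], height=0
  node 47: h_left=1, h_right=0, diff=1 [OK], height=2
  node 32: h_left=2, h_right=2, diff=0 [OK], height=3
All nodes satisfy the balance condition.
Result: Balanced


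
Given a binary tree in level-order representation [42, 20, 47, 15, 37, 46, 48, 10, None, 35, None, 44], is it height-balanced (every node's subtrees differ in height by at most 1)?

Tree (level-order array): [42, 20, 47, 15, 37, 46, 48, 10, None, 35, None, 44]
Definition: a tree is height-balanced if, at every node, |h(left) - h(right)| <= 1 (empty subtree has height -1).
Bottom-up per-node check:
  node 10: h_left=-1, h_right=-1, diff=0 [OK], height=0
  node 15: h_left=0, h_right=-1, diff=1 [OK], height=1
  node 35: h_left=-1, h_right=-1, diff=0 [OK], height=0
  node 37: h_left=0, h_right=-1, diff=1 [OK], height=1
  node 20: h_left=1, h_right=1, diff=0 [OK], height=2
  node 44: h_left=-1, h_right=-1, diff=0 [OK], height=0
  node 46: h_left=0, h_right=-1, diff=1 [OK], height=1
  node 48: h_left=-1, h_right=-1, diff=0 [OK], height=0
  node 47: h_left=1, h_right=0, diff=1 [OK], height=2
  node 42: h_left=2, h_right=2, diff=0 [OK], height=3
All nodes satisfy the balance condition.
Result: Balanced


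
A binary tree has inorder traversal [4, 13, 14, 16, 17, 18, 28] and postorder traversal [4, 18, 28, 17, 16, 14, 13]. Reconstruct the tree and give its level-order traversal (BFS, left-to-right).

Inorder:   [4, 13, 14, 16, 17, 18, 28]
Postorder: [4, 18, 28, 17, 16, 14, 13]
Algorithm: postorder visits root last, so walk postorder right-to-left;
each value is the root of the current inorder slice — split it at that
value, recurse on the right subtree first, then the left.
Recursive splits:
  root=13; inorder splits into left=[4], right=[14, 16, 17, 18, 28]
  root=14; inorder splits into left=[], right=[16, 17, 18, 28]
  root=16; inorder splits into left=[], right=[17, 18, 28]
  root=17; inorder splits into left=[], right=[18, 28]
  root=28; inorder splits into left=[18], right=[]
  root=18; inorder splits into left=[], right=[]
  root=4; inorder splits into left=[], right=[]
Reconstructed level-order: [13, 4, 14, 16, 17, 28, 18]


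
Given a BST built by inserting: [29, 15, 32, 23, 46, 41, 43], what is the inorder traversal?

Tree insertion order: [29, 15, 32, 23, 46, 41, 43]
Tree (level-order array): [29, 15, 32, None, 23, None, 46, None, None, 41, None, None, 43]
Inorder traversal: [15, 23, 29, 32, 41, 43, 46]


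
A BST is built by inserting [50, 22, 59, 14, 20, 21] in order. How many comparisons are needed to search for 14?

Search path for 14: 50 -> 22 -> 14
Found: True
Comparisons: 3


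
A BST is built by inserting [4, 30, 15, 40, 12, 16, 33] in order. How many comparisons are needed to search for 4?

Search path for 4: 4
Found: True
Comparisons: 1


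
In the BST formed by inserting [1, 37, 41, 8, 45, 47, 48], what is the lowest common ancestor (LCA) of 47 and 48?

Tree insertion order: [1, 37, 41, 8, 45, 47, 48]
Tree (level-order array): [1, None, 37, 8, 41, None, None, None, 45, None, 47, None, 48]
In a BST, the LCA of p=47, q=48 is the first node v on the
root-to-leaf path with p <= v <= q (go left if both < v, right if both > v).
Walk from root:
  at 1: both 47 and 48 > 1, go right
  at 37: both 47 and 48 > 37, go right
  at 41: both 47 and 48 > 41, go right
  at 45: both 47 and 48 > 45, go right
  at 47: 47 <= 47 <= 48, this is the LCA
LCA = 47


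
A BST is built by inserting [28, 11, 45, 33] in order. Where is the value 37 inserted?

Starting tree (level order): [28, 11, 45, None, None, 33]
Insertion path: 28 -> 45 -> 33
Result: insert 37 as right child of 33
Final tree (level order): [28, 11, 45, None, None, 33, None, None, 37]


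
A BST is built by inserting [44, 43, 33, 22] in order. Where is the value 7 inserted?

Starting tree (level order): [44, 43, None, 33, None, 22]
Insertion path: 44 -> 43 -> 33 -> 22
Result: insert 7 as left child of 22
Final tree (level order): [44, 43, None, 33, None, 22, None, 7]


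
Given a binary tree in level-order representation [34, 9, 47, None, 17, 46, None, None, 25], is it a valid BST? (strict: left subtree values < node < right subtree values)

Level-order array: [34, 9, 47, None, 17, 46, None, None, 25]
Validate using subtree bounds (lo, hi): at each node, require lo < value < hi,
then recurse left with hi=value and right with lo=value.
Preorder trace (stopping at first violation):
  at node 34 with bounds (-inf, +inf): OK
  at node 9 with bounds (-inf, 34): OK
  at node 17 with bounds (9, 34): OK
  at node 25 with bounds (17, 34): OK
  at node 47 with bounds (34, +inf): OK
  at node 46 with bounds (34, 47): OK
No violation found at any node.
Result: Valid BST


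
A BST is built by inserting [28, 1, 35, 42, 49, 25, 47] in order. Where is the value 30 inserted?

Starting tree (level order): [28, 1, 35, None, 25, None, 42, None, None, None, 49, 47]
Insertion path: 28 -> 35
Result: insert 30 as left child of 35
Final tree (level order): [28, 1, 35, None, 25, 30, 42, None, None, None, None, None, 49, 47]


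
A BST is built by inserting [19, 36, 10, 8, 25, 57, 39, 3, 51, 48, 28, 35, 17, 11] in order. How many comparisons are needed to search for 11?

Search path for 11: 19 -> 10 -> 17 -> 11
Found: True
Comparisons: 4


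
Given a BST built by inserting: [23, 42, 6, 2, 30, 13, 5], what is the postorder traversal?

Tree insertion order: [23, 42, 6, 2, 30, 13, 5]
Tree (level-order array): [23, 6, 42, 2, 13, 30, None, None, 5]
Postorder traversal: [5, 2, 13, 6, 30, 42, 23]


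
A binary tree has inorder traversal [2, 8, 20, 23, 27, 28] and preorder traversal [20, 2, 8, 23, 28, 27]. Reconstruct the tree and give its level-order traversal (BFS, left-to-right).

Inorder:  [2, 8, 20, 23, 27, 28]
Preorder: [20, 2, 8, 23, 28, 27]
Algorithm: preorder visits root first, so consume preorder in order;
for each root, split the current inorder slice at that value into
left-subtree inorder and right-subtree inorder, then recurse.
Recursive splits:
  root=20; inorder splits into left=[2, 8], right=[23, 27, 28]
  root=2; inorder splits into left=[], right=[8]
  root=8; inorder splits into left=[], right=[]
  root=23; inorder splits into left=[], right=[27, 28]
  root=28; inorder splits into left=[27], right=[]
  root=27; inorder splits into left=[], right=[]
Reconstructed level-order: [20, 2, 23, 8, 28, 27]


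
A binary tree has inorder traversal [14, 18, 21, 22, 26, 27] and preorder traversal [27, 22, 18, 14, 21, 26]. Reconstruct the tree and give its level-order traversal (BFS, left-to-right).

Inorder:  [14, 18, 21, 22, 26, 27]
Preorder: [27, 22, 18, 14, 21, 26]
Algorithm: preorder visits root first, so consume preorder in order;
for each root, split the current inorder slice at that value into
left-subtree inorder and right-subtree inorder, then recurse.
Recursive splits:
  root=27; inorder splits into left=[14, 18, 21, 22, 26], right=[]
  root=22; inorder splits into left=[14, 18, 21], right=[26]
  root=18; inorder splits into left=[14], right=[21]
  root=14; inorder splits into left=[], right=[]
  root=21; inorder splits into left=[], right=[]
  root=26; inorder splits into left=[], right=[]
Reconstructed level-order: [27, 22, 18, 26, 14, 21]


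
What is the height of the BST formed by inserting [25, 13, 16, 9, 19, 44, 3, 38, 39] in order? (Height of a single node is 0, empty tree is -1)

Insertion order: [25, 13, 16, 9, 19, 44, 3, 38, 39]
Tree (level-order array): [25, 13, 44, 9, 16, 38, None, 3, None, None, 19, None, 39]
Compute height bottom-up (empty subtree = -1):
  height(3) = 1 + max(-1, -1) = 0
  height(9) = 1 + max(0, -1) = 1
  height(19) = 1 + max(-1, -1) = 0
  height(16) = 1 + max(-1, 0) = 1
  height(13) = 1 + max(1, 1) = 2
  height(39) = 1 + max(-1, -1) = 0
  height(38) = 1 + max(-1, 0) = 1
  height(44) = 1 + max(1, -1) = 2
  height(25) = 1 + max(2, 2) = 3
Height = 3


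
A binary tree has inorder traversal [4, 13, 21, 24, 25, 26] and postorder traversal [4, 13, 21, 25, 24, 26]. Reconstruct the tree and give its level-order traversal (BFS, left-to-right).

Inorder:   [4, 13, 21, 24, 25, 26]
Postorder: [4, 13, 21, 25, 24, 26]
Algorithm: postorder visits root last, so walk postorder right-to-left;
each value is the root of the current inorder slice — split it at that
value, recurse on the right subtree first, then the left.
Recursive splits:
  root=26; inorder splits into left=[4, 13, 21, 24, 25], right=[]
  root=24; inorder splits into left=[4, 13, 21], right=[25]
  root=25; inorder splits into left=[], right=[]
  root=21; inorder splits into left=[4, 13], right=[]
  root=13; inorder splits into left=[4], right=[]
  root=4; inorder splits into left=[], right=[]
Reconstructed level-order: [26, 24, 21, 25, 13, 4]


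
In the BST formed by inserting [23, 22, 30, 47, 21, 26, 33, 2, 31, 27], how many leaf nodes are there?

Tree built from: [23, 22, 30, 47, 21, 26, 33, 2, 31, 27]
Tree (level-order array): [23, 22, 30, 21, None, 26, 47, 2, None, None, 27, 33, None, None, None, None, None, 31]
Rule: A leaf has 0 children.
Per-node child counts:
  node 23: 2 child(ren)
  node 22: 1 child(ren)
  node 21: 1 child(ren)
  node 2: 0 child(ren)
  node 30: 2 child(ren)
  node 26: 1 child(ren)
  node 27: 0 child(ren)
  node 47: 1 child(ren)
  node 33: 1 child(ren)
  node 31: 0 child(ren)
Matching nodes: [2, 27, 31]
Count of leaf nodes: 3


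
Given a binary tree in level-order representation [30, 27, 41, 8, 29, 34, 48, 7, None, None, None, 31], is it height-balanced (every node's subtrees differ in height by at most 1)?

Tree (level-order array): [30, 27, 41, 8, 29, 34, 48, 7, None, None, None, 31]
Definition: a tree is height-balanced if, at every node, |h(left) - h(right)| <= 1 (empty subtree has height -1).
Bottom-up per-node check:
  node 7: h_left=-1, h_right=-1, diff=0 [OK], height=0
  node 8: h_left=0, h_right=-1, diff=1 [OK], height=1
  node 29: h_left=-1, h_right=-1, diff=0 [OK], height=0
  node 27: h_left=1, h_right=0, diff=1 [OK], height=2
  node 31: h_left=-1, h_right=-1, diff=0 [OK], height=0
  node 34: h_left=0, h_right=-1, diff=1 [OK], height=1
  node 48: h_left=-1, h_right=-1, diff=0 [OK], height=0
  node 41: h_left=1, h_right=0, diff=1 [OK], height=2
  node 30: h_left=2, h_right=2, diff=0 [OK], height=3
All nodes satisfy the balance condition.
Result: Balanced


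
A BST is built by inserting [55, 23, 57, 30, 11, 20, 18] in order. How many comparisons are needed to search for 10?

Search path for 10: 55 -> 23 -> 11
Found: False
Comparisons: 3


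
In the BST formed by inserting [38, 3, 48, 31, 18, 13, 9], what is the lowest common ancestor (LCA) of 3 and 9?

Tree insertion order: [38, 3, 48, 31, 18, 13, 9]
Tree (level-order array): [38, 3, 48, None, 31, None, None, 18, None, 13, None, 9]
In a BST, the LCA of p=3, q=9 is the first node v on the
root-to-leaf path with p <= v <= q (go left if both < v, right if both > v).
Walk from root:
  at 38: both 3 and 9 < 38, go left
  at 3: 3 <= 3 <= 9, this is the LCA
LCA = 3


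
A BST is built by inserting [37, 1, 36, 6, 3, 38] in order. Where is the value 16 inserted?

Starting tree (level order): [37, 1, 38, None, 36, None, None, 6, None, 3]
Insertion path: 37 -> 1 -> 36 -> 6
Result: insert 16 as right child of 6
Final tree (level order): [37, 1, 38, None, 36, None, None, 6, None, 3, 16]


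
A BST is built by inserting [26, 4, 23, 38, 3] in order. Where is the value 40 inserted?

Starting tree (level order): [26, 4, 38, 3, 23]
Insertion path: 26 -> 38
Result: insert 40 as right child of 38
Final tree (level order): [26, 4, 38, 3, 23, None, 40]


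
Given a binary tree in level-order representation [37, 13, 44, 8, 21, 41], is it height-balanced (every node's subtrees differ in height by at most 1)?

Tree (level-order array): [37, 13, 44, 8, 21, 41]
Definition: a tree is height-balanced if, at every node, |h(left) - h(right)| <= 1 (empty subtree has height -1).
Bottom-up per-node check:
  node 8: h_left=-1, h_right=-1, diff=0 [OK], height=0
  node 21: h_left=-1, h_right=-1, diff=0 [OK], height=0
  node 13: h_left=0, h_right=0, diff=0 [OK], height=1
  node 41: h_left=-1, h_right=-1, diff=0 [OK], height=0
  node 44: h_left=0, h_right=-1, diff=1 [OK], height=1
  node 37: h_left=1, h_right=1, diff=0 [OK], height=2
All nodes satisfy the balance condition.
Result: Balanced


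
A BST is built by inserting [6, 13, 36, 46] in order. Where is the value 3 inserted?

Starting tree (level order): [6, None, 13, None, 36, None, 46]
Insertion path: 6
Result: insert 3 as left child of 6
Final tree (level order): [6, 3, 13, None, None, None, 36, None, 46]


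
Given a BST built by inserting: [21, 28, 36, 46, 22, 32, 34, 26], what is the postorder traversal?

Tree insertion order: [21, 28, 36, 46, 22, 32, 34, 26]
Tree (level-order array): [21, None, 28, 22, 36, None, 26, 32, 46, None, None, None, 34]
Postorder traversal: [26, 22, 34, 32, 46, 36, 28, 21]


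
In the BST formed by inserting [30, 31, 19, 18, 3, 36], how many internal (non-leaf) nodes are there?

Tree built from: [30, 31, 19, 18, 3, 36]
Tree (level-order array): [30, 19, 31, 18, None, None, 36, 3]
Rule: An internal node has at least one child.
Per-node child counts:
  node 30: 2 child(ren)
  node 19: 1 child(ren)
  node 18: 1 child(ren)
  node 3: 0 child(ren)
  node 31: 1 child(ren)
  node 36: 0 child(ren)
Matching nodes: [30, 19, 18, 31]
Count of internal (non-leaf) nodes: 4


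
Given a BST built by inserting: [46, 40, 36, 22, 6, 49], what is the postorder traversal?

Tree insertion order: [46, 40, 36, 22, 6, 49]
Tree (level-order array): [46, 40, 49, 36, None, None, None, 22, None, 6]
Postorder traversal: [6, 22, 36, 40, 49, 46]


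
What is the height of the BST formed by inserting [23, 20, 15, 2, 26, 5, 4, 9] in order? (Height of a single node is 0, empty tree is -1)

Insertion order: [23, 20, 15, 2, 26, 5, 4, 9]
Tree (level-order array): [23, 20, 26, 15, None, None, None, 2, None, None, 5, 4, 9]
Compute height bottom-up (empty subtree = -1):
  height(4) = 1 + max(-1, -1) = 0
  height(9) = 1 + max(-1, -1) = 0
  height(5) = 1 + max(0, 0) = 1
  height(2) = 1 + max(-1, 1) = 2
  height(15) = 1 + max(2, -1) = 3
  height(20) = 1 + max(3, -1) = 4
  height(26) = 1 + max(-1, -1) = 0
  height(23) = 1 + max(4, 0) = 5
Height = 5


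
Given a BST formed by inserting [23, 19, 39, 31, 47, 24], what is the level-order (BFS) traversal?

Tree insertion order: [23, 19, 39, 31, 47, 24]
Tree (level-order array): [23, 19, 39, None, None, 31, 47, 24]
BFS from the root, enqueuing left then right child of each popped node:
  queue [23] -> pop 23, enqueue [19, 39], visited so far: [23]
  queue [19, 39] -> pop 19, enqueue [none], visited so far: [23, 19]
  queue [39] -> pop 39, enqueue [31, 47], visited so far: [23, 19, 39]
  queue [31, 47] -> pop 31, enqueue [24], visited so far: [23, 19, 39, 31]
  queue [47, 24] -> pop 47, enqueue [none], visited so far: [23, 19, 39, 31, 47]
  queue [24] -> pop 24, enqueue [none], visited so far: [23, 19, 39, 31, 47, 24]
Result: [23, 19, 39, 31, 47, 24]


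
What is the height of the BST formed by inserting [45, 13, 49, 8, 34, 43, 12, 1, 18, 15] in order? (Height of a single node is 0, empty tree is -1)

Insertion order: [45, 13, 49, 8, 34, 43, 12, 1, 18, 15]
Tree (level-order array): [45, 13, 49, 8, 34, None, None, 1, 12, 18, 43, None, None, None, None, 15]
Compute height bottom-up (empty subtree = -1):
  height(1) = 1 + max(-1, -1) = 0
  height(12) = 1 + max(-1, -1) = 0
  height(8) = 1 + max(0, 0) = 1
  height(15) = 1 + max(-1, -1) = 0
  height(18) = 1 + max(0, -1) = 1
  height(43) = 1 + max(-1, -1) = 0
  height(34) = 1 + max(1, 0) = 2
  height(13) = 1 + max(1, 2) = 3
  height(49) = 1 + max(-1, -1) = 0
  height(45) = 1 + max(3, 0) = 4
Height = 4


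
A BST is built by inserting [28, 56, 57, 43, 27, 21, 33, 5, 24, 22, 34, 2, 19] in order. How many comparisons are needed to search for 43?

Search path for 43: 28 -> 56 -> 43
Found: True
Comparisons: 3


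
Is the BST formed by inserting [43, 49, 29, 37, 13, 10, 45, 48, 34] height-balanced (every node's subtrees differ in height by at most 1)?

Tree (level-order array): [43, 29, 49, 13, 37, 45, None, 10, None, 34, None, None, 48]
Definition: a tree is height-balanced if, at every node, |h(left) - h(right)| <= 1 (empty subtree has height -1).
Bottom-up per-node check:
  node 10: h_left=-1, h_right=-1, diff=0 [OK], height=0
  node 13: h_left=0, h_right=-1, diff=1 [OK], height=1
  node 34: h_left=-1, h_right=-1, diff=0 [OK], height=0
  node 37: h_left=0, h_right=-1, diff=1 [OK], height=1
  node 29: h_left=1, h_right=1, diff=0 [OK], height=2
  node 48: h_left=-1, h_right=-1, diff=0 [OK], height=0
  node 45: h_left=-1, h_right=0, diff=1 [OK], height=1
  node 49: h_left=1, h_right=-1, diff=2 [FAIL (|1--1|=2 > 1)], height=2
  node 43: h_left=2, h_right=2, diff=0 [OK], height=3
Node 49 violates the condition: |1 - -1| = 2 > 1.
Result: Not balanced


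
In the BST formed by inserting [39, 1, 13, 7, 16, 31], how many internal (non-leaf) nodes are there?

Tree built from: [39, 1, 13, 7, 16, 31]
Tree (level-order array): [39, 1, None, None, 13, 7, 16, None, None, None, 31]
Rule: An internal node has at least one child.
Per-node child counts:
  node 39: 1 child(ren)
  node 1: 1 child(ren)
  node 13: 2 child(ren)
  node 7: 0 child(ren)
  node 16: 1 child(ren)
  node 31: 0 child(ren)
Matching nodes: [39, 1, 13, 16]
Count of internal (non-leaf) nodes: 4
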